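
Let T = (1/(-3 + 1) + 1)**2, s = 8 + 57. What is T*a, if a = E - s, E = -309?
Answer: -187/2 ≈ -93.500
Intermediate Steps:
s = 65
T = 1/4 (T = (1/(-2) + 1)**2 = (-1/2 + 1)**2 = (1/2)**2 = 1/4 ≈ 0.25000)
a = -374 (a = -309 - 1*65 = -309 - 65 = -374)
T*a = (1/4)*(-374) = -187/2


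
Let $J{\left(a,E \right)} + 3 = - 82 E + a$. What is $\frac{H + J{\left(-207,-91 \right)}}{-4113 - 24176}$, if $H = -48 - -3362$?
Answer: $- \frac{10566}{28289} \approx -0.3735$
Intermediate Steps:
$J{\left(a,E \right)} = -3 + a - 82 E$ ($J{\left(a,E \right)} = -3 - \left(- a + 82 E\right) = -3 + a - 82 E$)
$H = 3314$ ($H = -48 + 3362 = 3314$)
$\frac{H + J{\left(-207,-91 \right)}}{-4113 - 24176} = \frac{3314 - -7252}{-4113 - 24176} = \frac{3314 - -7252}{-28289} = \left(3314 + 7252\right) \left(- \frac{1}{28289}\right) = 10566 \left(- \frac{1}{28289}\right) = - \frac{10566}{28289}$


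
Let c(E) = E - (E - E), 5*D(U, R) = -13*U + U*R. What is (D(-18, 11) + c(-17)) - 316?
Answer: -1629/5 ≈ -325.80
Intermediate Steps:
D(U, R) = -13*U/5 + R*U/5 (D(U, R) = (-13*U + U*R)/5 = (-13*U + R*U)/5 = -13*U/5 + R*U/5)
c(E) = E (c(E) = E - 1*0 = E + 0 = E)
(D(-18, 11) + c(-17)) - 316 = ((1/5)*(-18)*(-13 + 11) - 17) - 316 = ((1/5)*(-18)*(-2) - 17) - 316 = (36/5 - 17) - 316 = -49/5 - 316 = -1629/5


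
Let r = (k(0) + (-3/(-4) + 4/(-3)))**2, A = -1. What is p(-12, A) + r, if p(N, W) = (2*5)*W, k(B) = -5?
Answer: 3049/144 ≈ 21.174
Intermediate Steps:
p(N, W) = 10*W
r = 4489/144 (r = (-5 + (-3/(-4) + 4/(-3)))**2 = (-5 + (-3*(-1/4) + 4*(-1/3)))**2 = (-5 + (3/4 - 4/3))**2 = (-5 - 7/12)**2 = (-67/12)**2 = 4489/144 ≈ 31.174)
p(-12, A) + r = 10*(-1) + 4489/144 = -10 + 4489/144 = 3049/144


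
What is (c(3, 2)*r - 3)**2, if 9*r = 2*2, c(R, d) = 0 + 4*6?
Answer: 529/9 ≈ 58.778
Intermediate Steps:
c(R, d) = 24 (c(R, d) = 0 + 24 = 24)
r = 4/9 (r = (2*2)/9 = (1/9)*4 = 4/9 ≈ 0.44444)
(c(3, 2)*r - 3)**2 = (24*(4/9) - 3)**2 = (32/3 - 3)**2 = (23/3)**2 = 529/9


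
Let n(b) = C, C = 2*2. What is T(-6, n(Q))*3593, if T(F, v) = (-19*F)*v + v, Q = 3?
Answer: 1652780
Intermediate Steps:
C = 4
n(b) = 4
T(F, v) = v - 19*F*v (T(F, v) = -19*F*v + v = v - 19*F*v)
T(-6, n(Q))*3593 = (4*(1 - 19*(-6)))*3593 = (4*(1 + 114))*3593 = (4*115)*3593 = 460*3593 = 1652780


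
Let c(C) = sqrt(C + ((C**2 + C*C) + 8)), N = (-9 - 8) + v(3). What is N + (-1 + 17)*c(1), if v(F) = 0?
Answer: -17 + 16*sqrt(11) ≈ 36.066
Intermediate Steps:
N = -17 (N = (-9 - 8) + 0 = -17 + 0 = -17)
c(C) = sqrt(8 + C + 2*C**2) (c(C) = sqrt(C + ((C**2 + C**2) + 8)) = sqrt(C + (2*C**2 + 8)) = sqrt(C + (8 + 2*C**2)) = sqrt(8 + C + 2*C**2))
N + (-1 + 17)*c(1) = -17 + (-1 + 17)*sqrt(8 + 1 + 2*1**2) = -17 + 16*sqrt(8 + 1 + 2*1) = -17 + 16*sqrt(8 + 1 + 2) = -17 + 16*sqrt(11)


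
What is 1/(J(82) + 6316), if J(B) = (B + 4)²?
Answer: 1/13712 ≈ 7.2929e-5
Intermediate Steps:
J(B) = (4 + B)²
1/(J(82) + 6316) = 1/((4 + 82)² + 6316) = 1/(86² + 6316) = 1/(7396 + 6316) = 1/13712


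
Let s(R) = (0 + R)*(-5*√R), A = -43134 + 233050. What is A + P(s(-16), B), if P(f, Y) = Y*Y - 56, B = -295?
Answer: 276885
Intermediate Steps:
A = 189916
s(R) = -5*R^(3/2) (s(R) = R*(-5*√R) = -5*R^(3/2))
P(f, Y) = -56 + Y² (P(f, Y) = Y² - 56 = -56 + Y²)
A + P(s(-16), B) = 189916 + (-56 + (-295)²) = 189916 + (-56 + 87025) = 189916 + 86969 = 276885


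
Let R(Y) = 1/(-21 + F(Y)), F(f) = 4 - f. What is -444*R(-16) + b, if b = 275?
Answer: 719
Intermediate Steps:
R(Y) = 1/(-17 - Y) (R(Y) = 1/(-21 + (4 - Y)) = 1/(-17 - Y))
-444*R(-16) + b = -(-444)/(17 - 16) + 275 = -(-444)/1 + 275 = -(-444) + 275 = -444*(-1) + 275 = 444 + 275 = 719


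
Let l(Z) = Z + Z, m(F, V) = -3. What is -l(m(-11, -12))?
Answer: 6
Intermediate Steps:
l(Z) = 2*Z
-l(m(-11, -12)) = -2*(-3) = -1*(-6) = 6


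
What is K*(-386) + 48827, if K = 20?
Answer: 41107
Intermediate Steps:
K*(-386) + 48827 = 20*(-386) + 48827 = -7720 + 48827 = 41107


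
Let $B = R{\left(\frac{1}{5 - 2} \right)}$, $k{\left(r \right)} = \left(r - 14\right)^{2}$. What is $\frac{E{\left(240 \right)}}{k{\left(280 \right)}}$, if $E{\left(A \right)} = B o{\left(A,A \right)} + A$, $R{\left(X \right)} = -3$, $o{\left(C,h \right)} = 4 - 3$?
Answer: $\frac{237}{70756} \approx 0.0033495$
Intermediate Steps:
$o{\left(C,h \right)} = 1$ ($o{\left(C,h \right)} = 4 - 3 = 1$)
$k{\left(r \right)} = \left(-14 + r\right)^{2}$
$B = -3$
$E{\left(A \right)} = -3 + A$ ($E{\left(A \right)} = \left(-3\right) 1 + A = -3 + A$)
$\frac{E{\left(240 \right)}}{k{\left(280 \right)}} = \frac{-3 + 240}{\left(-14 + 280\right)^{2}} = \frac{237}{266^{2}} = \frac{237}{70756}$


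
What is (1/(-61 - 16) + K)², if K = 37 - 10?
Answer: 4318084/5929 ≈ 728.30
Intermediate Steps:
K = 27
(1/(-61 - 16) + K)² = (1/(-61 - 16) + 27)² = (1/(-77) + 27)² = (-1/77 + 27)² = (2078/77)² = 4318084/5929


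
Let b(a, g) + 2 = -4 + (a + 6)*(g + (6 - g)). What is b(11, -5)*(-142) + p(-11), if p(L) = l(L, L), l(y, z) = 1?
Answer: -13631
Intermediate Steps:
p(L) = 1
b(a, g) = 30 + 6*a (b(a, g) = -2 + (-4 + (a + 6)*(g + (6 - g))) = -2 + (-4 + (6 + a)*6) = -2 + (-4 + (36 + 6*a)) = -2 + (32 + 6*a) = 30 + 6*a)
b(11, -5)*(-142) + p(-11) = (30 + 6*11)*(-142) + 1 = (30 + 66)*(-142) + 1 = 96*(-142) + 1 = -13632 + 1 = -13631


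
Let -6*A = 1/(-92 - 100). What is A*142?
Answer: 71/576 ≈ 0.12326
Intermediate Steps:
A = 1/1152 (A = -1/(6*(-92 - 100)) = -⅙/(-192) = -⅙*(-1/192) = 1/1152 ≈ 0.00086806)
A*142 = (1/1152)*142 = 71/576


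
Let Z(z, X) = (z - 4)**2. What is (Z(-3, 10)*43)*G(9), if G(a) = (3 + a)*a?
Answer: 227556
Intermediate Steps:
Z(z, X) = (-4 + z)**2
G(a) = a*(3 + a)
(Z(-3, 10)*43)*G(9) = ((-4 - 3)**2*43)*(9*(3 + 9)) = ((-7)**2*43)*(9*12) = (49*43)*108 = 2107*108 = 227556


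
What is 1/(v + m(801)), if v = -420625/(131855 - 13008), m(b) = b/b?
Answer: -118847/301778 ≈ -0.39382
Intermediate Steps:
m(b) = 1
v = -420625/118847 ≈ -3.5392
1/(v + m(801)) = 1/(-420625/118847 + 1) = 1/(-301778/118847) = -118847/301778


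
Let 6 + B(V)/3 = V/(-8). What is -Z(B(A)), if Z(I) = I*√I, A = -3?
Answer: 405*I*√30/32 ≈ 69.321*I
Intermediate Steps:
B(V) = -18 - 3*V/8 (B(V) = -18 + 3*(V/(-8)) = -18 + 3*(V*(-⅛)) = -18 + 3*(-V/8) = -18 - 3*V/8)
Z(I) = I^(3/2)
-Z(B(A)) = -(-18 - 3/8*(-3))^(3/2) = -(-18 + 9/8)^(3/2) = -(-135/8)^(3/2) = -(-405)*I*√30/32 = 405*I*√30/32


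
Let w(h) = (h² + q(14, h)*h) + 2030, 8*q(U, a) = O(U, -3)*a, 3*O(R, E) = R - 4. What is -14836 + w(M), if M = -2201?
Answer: 82201145/12 ≈ 6.8501e+6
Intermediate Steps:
O(R, E) = -4/3 + R/3 (O(R, E) = (R - 4)/3 = (-4 + R)/3 = -4/3 + R/3)
q(U, a) = a*(-4/3 + U/3)/8 (q(U, a) = ((-4/3 + U/3)*a)/8 = (a*(-4/3 + U/3))/8 = a*(-4/3 + U/3)/8)
w(h) = 2030 + 17*h²/12 (w(h) = (h² + (h*(-4 + 14)/24)*h) + 2030 = (h² + ((1/24)*h*10)*h) + 2030 = (h² + (5*h/12)*h) + 2030 = (h² + 5*h²/12) + 2030 = 17*h²/12 + 2030 = 2030 + 17*h²/12)
-14836 + w(M) = -14836 + (2030 + (17/12)*(-2201)²) = -14836 + (2030 + (17/12)*4844401) = -14836 + (2030 + 82354817/12) = -14836 + 82379177/12 = 82201145/12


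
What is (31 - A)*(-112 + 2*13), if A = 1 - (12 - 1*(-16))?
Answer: -4988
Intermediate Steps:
A = -27 (A = 1 - (12 + 16) = 1 - 1*28 = 1 - 28 = -27)
(31 - A)*(-112 + 2*13) = (31 - 1*(-27))*(-112 + 2*13) = (31 + 27)*(-112 + 26) = 58*(-86) = -4988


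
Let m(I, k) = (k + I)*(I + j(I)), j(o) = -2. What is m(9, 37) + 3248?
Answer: 3570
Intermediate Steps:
m(I, k) = (-2 + I)*(I + k) (m(I, k) = (k + I)*(I - 2) = (I + k)*(-2 + I) = (-2 + I)*(I + k))
m(9, 37) + 3248 = (9**2 - 2*9 - 2*37 + 9*37) + 3248 = (81 - 18 - 74 + 333) + 3248 = 322 + 3248 = 3570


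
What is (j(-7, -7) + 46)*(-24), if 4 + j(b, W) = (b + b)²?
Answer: -5712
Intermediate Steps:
j(b, W) = -4 + 4*b² (j(b, W) = -4 + (b + b)² = -4 + (2*b)² = -4 + 4*b²)
(j(-7, -7) + 46)*(-24) = ((-4 + 4*(-7)²) + 46)*(-24) = ((-4 + 4*49) + 46)*(-24) = ((-4 + 196) + 46)*(-24) = (192 + 46)*(-24) = 238*(-24) = -5712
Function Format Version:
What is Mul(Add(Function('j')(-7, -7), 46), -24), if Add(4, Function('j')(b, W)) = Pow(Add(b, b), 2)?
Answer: -5712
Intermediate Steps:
Function('j')(b, W) = Add(-4, Mul(4, Pow(b, 2))) (Function('j')(b, W) = Add(-4, Pow(Add(b, b), 2)) = Add(-4, Pow(Mul(2, b), 2)) = Add(-4, Mul(4, Pow(b, 2))))
Mul(Add(Function('j')(-7, -7), 46), -24) = Mul(Add(Add(-4, Mul(4, Pow(-7, 2))), 46), -24) = Mul(Add(Add(-4, Mul(4, 49)), 46), -24) = Mul(Add(Add(-4, 196), 46), -24) = Mul(Add(192, 46), -24) = Mul(238, -24) = -5712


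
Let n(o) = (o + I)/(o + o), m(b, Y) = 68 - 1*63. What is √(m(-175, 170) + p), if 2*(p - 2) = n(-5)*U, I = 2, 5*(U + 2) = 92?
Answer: √946/10 ≈ 3.0757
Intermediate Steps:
U = 82/5 (U = -2 + (⅕)*92 = -2 + 92/5 = 82/5 ≈ 16.400)
m(b, Y) = 5 (m(b, Y) = 68 - 63 = 5)
n(o) = (2 + o)/(2*o) (n(o) = (o + 2)/(o + o) = (2 + o)/((2*o)) = (2 + o)*(1/(2*o)) = (2 + o)/(2*o))
p = 223/50 (p = 2 + (((½)*(2 - 5)/(-5))*(82/5))/2 = 2 + (((½)*(-⅕)*(-3))*(82/5))/2 = 2 + ((3/10)*(82/5))/2 = 2 + (½)*(123/25) = 2 + 123/50 = 223/50 ≈ 4.4600)
√(m(-175, 170) + p) = √(5 + 223/50) = √(473/50) = √946/10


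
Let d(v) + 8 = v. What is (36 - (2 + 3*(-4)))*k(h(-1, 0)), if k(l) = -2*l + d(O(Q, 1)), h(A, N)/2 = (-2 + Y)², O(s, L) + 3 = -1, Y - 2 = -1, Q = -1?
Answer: -736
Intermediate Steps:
Y = 1 (Y = 2 - 1 = 1)
O(s, L) = -4 (O(s, L) = -3 - 1 = -4)
h(A, N) = 2 (h(A, N) = 2*(-2 + 1)² = 2*(-1)² = 2*1 = 2)
d(v) = -8 + v
k(l) = -12 - 2*l (k(l) = -2*l + (-8 - 4) = -2*l - 12 = -12 - 2*l)
(36 - (2 + 3*(-4)))*k(h(-1, 0)) = (36 - (2 + 3*(-4)))*(-12 - 2*2) = (36 - (2 - 12))*(-12 - 4) = (36 - 1*(-10))*(-16) = (36 + 10)*(-16) = 46*(-16) = -736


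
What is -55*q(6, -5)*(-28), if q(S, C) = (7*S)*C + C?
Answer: -331100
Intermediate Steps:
q(S, C) = C + 7*C*S (q(S, C) = 7*C*S + C = C + 7*C*S)
-55*q(6, -5)*(-28) = -(-275)*(1 + 7*6)*(-28) = -(-275)*(1 + 42)*(-28) = -(-275)*43*(-28) = -55*(-215)*(-28) = 11825*(-28) = -331100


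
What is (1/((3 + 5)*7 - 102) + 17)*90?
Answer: 35145/23 ≈ 1528.0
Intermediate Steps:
(1/((3 + 5)*7 - 102) + 17)*90 = (1/(8*7 - 102) + 17)*90 = (1/(56 - 102) + 17)*90 = (1/(-46) + 17)*90 = (-1/46 + 17)*90 = (781/46)*90 = 35145/23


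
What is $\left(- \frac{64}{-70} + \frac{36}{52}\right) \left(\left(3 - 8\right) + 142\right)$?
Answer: $\frac{100147}{455} \approx 220.1$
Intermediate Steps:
$\left(- \frac{64}{-70} + \frac{36}{52}\right) \left(\left(3 - 8\right) + 142\right) = \left(\left(-64\right) \left(- \frac{1}{70}\right) + 36 \cdot \frac{1}{52}\right) \left(\left(3 - 8\right) + 142\right) = \left(\frac{32}{35} + \frac{9}{13}\right) \left(-5 + 142\right) = \frac{731}{455} \cdot 137 = \frac{100147}{455}$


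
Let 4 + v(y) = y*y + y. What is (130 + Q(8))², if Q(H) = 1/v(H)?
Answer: 78163281/4624 ≈ 16904.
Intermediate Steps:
v(y) = -4 + y + y² (v(y) = -4 + (y*y + y) = -4 + (y² + y) = -4 + (y + y²) = -4 + y + y²)
Q(H) = 1/(-4 + H + H²)
(130 + Q(8))² = (130 + 1/(-4 + 8 + 8²))² = (130 + 1/(-4 + 8 + 64))² = (130 + 1/68)² = (8841/68)² = 78163281/4624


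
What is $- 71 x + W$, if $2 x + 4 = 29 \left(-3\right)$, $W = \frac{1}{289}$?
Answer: $\frac{1867231}{578} \approx 3230.5$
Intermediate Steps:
$W = \frac{1}{289} \approx 0.0034602$
$x = - \frac{91}{2}$ ($x = -2 + \frac{29 \left(-3\right)}{2} = -2 + \frac{1}{2} \left(-87\right) = -2 - \frac{87}{2} = - \frac{91}{2} \approx -45.5$)
$- 71 x + W = \left(-71\right) \left(- \frac{91}{2}\right) + \frac{1}{289} = \frac{6461}{2} + \frac{1}{289} = \frac{1867231}{578}$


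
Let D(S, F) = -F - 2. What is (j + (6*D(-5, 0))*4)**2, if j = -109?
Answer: 24649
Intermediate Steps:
D(S, F) = -2 - F
(j + (6*D(-5, 0))*4)**2 = (-109 + (6*(-2 - 1*0))*4)**2 = (-109 + (6*(-2 + 0))*4)**2 = (-109 + (6*(-2))*4)**2 = (-109 - 12*4)**2 = (-109 - 48)**2 = (-157)**2 = 24649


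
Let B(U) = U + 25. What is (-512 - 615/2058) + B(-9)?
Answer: -340461/686 ≈ -496.30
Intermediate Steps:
B(U) = 25 + U
(-512 - 615/2058) + B(-9) = (-512 - 615/2058) + (25 - 9) = (-512 - 615*1/2058) + 16 = (-512 - 205/686) + 16 = -351437/686 + 16 = -340461/686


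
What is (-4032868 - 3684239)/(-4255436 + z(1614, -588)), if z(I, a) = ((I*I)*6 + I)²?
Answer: -7717107/244346601672664 ≈ -3.1583e-8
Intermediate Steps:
z(I, a) = (I + 6*I²)² (z(I, a) = (I²*6 + I)² = (6*I² + I)² = (I + 6*I²)²)
(-4032868 - 3684239)/(-4255436 + z(1614, -588)) = (-4032868 - 3684239)/(-4255436 + 1614²*(1 + 6*1614)²) = -7717107/(-4255436 + 2604996*(1 + 9684)²) = -7717107/(-4255436 + 2604996*9685²) = -7717107/(-4255436 + 2604996*93799225) = -7717107/(-4255436 + 244346605928100) = -7717107/244346601672664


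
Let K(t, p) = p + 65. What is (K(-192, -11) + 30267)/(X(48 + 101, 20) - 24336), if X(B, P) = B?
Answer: -30321/24187 ≈ -1.2536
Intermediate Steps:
K(t, p) = 65 + p
(K(-192, -11) + 30267)/(X(48 + 101, 20) - 24336) = ((65 - 11) + 30267)/((48 + 101) - 24336) = (54 + 30267)/(149 - 24336) = 30321/(-24187) = 30321*(-1/24187) = -30321/24187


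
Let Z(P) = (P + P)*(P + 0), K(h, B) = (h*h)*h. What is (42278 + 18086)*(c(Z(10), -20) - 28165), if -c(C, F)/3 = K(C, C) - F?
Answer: -1450439773900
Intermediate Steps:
K(h, B) = h³ (K(h, B) = h²*h = h³)
Z(P) = 2*P² (Z(P) = (2*P)*P = 2*P²)
c(C, F) = -3*C³ + 3*F (c(C, F) = -3*(C³ - F) = -3*C³ + 3*F)
(42278 + 18086)*(c(Z(10), -20) - 28165) = (42278 + 18086)*((-3*(2*10²)³ + 3*(-20)) - 28165) = 60364*((-3*(2*100)³ - 60) - 28165) = 60364*((-3*200³ - 60) - 28165) = 60364*((-3*8000000 - 60) - 28165) = 60364*((-24000000 - 60) - 28165) = 60364*(-24000060 - 28165) = 60364*(-24028225) = -1450439773900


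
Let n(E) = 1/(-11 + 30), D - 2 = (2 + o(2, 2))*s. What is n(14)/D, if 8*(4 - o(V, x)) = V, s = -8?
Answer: -1/836 ≈ -0.0011962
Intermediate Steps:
o(V, x) = 4 - V/8
D = -44 (D = 2 + (2 + (4 - 1/8*2))*(-8) = 2 + (2 + (4 - 1/4))*(-8) = 2 + (2 + 15/4)*(-8) = 2 + (23/4)*(-8) = 2 - 46 = -44)
n(E) = 1/19
n(14)/D = (1/19)/(-44) = (1/19)*(-1/44) = -1/836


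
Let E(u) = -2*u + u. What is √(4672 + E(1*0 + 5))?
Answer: √4667 ≈ 68.315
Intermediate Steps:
E(u) = -u
√(4672 + E(1*0 + 5)) = √(4672 - (1*0 + 5)) = √(4672 - (0 + 5)) = √(4672 - 1*5) = √(4672 - 5) = √4667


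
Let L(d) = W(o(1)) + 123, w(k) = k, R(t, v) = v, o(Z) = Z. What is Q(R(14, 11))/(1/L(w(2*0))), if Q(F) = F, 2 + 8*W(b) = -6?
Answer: 1342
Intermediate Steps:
W(b) = -1 (W(b) = -¼ + (⅛)*(-6) = -¼ - ¾ = -1)
L(d) = 122 (L(d) = -1 + 123 = 122)
Q(R(14, 11))/(1/L(w(2*0))) = 11/(1/122) = 11*122 = 1342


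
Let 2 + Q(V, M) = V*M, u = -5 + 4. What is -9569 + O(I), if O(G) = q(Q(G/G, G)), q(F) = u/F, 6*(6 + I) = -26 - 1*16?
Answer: -143534/15 ≈ -9568.9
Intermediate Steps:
I = -13 (I = -6 + (-26 - 1*16)/6 = -6 + (-26 - 16)/6 = -6 + (⅙)*(-42) = -6 - 7 = -13)
u = -1
Q(V, M) = -2 + M*V (Q(V, M) = -2 + V*M = -2 + M*V)
q(F) = -1/F
O(G) = -1/(-2 + G) (O(G) = -1/(-2 + G*(G/G)) = -1/(-2 + G*1) = -1/(-2 + G))
-9569 + O(I) = -9569 - 1/(-2 - 13) = -9569 - 1/(-15) = -9569 - 1*(-1/15) = -9569 + 1/15 = -143534/15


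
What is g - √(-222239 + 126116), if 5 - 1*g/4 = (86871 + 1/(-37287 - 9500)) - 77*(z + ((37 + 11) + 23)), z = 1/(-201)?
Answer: -3061980080044/9404187 - 179*I*√3 ≈ -3.256e+5 - 310.04*I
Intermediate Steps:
z = -1/201 ≈ -0.0049751
g = -3061980080044/9404187 (g = 20 - 4*((86871 + 1/(-37287 - 9500)) - 77*(-1/201 + ((37 + 11) + 23))) = 20 - 4*((86871 + 1/(-46787)) - 77*(-1/201 + (48 + 23))) = 20 - 4*((86871 - 1/46787) - 77*(-1/201 + 71)) = 20 - 4*(4064433476/46787 - 77*14270/201) = 20 - 4*(4064433476/46787 - 1098790/201) = 20 - 4*765542040946/9404187 = 20 - 3062168163784/9404187 = -3061980080044/9404187 ≈ -3.2560e+5)
g - √(-222239 + 126116) = -3061980080044/9404187 - √(-222239 + 126116) = -3061980080044/9404187 - √(-96123) = -3061980080044/9404187 - 179*I*√3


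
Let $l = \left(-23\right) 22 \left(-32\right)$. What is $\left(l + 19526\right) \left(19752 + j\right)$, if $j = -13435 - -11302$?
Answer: $629315442$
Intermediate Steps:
$j = -2133$ ($j = -13435 + 11302 = -2133$)
$l = 16192$ ($l = \left(-506\right) \left(-32\right) = 16192$)
$\left(l + 19526\right) \left(19752 + j\right) = \left(16192 + 19526\right) \left(19752 - 2133\right) = 35718 \cdot 17619 = 629315442$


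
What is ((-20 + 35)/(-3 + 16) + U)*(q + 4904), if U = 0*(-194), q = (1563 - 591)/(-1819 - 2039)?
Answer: 47296650/8359 ≈ 5658.2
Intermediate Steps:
q = -162/643 (q = 972/(-3858) = 972*(-1/3858) = -162/643 ≈ -0.25194)
U = 0
((-20 + 35)/(-3 + 16) + U)*(q + 4904) = ((-20 + 35)/(-3 + 16) + 0)*(-162/643 + 4904) = (15/13 + 0)*(3153110/643) = (15/13)*(3153110/643) = 47296650/8359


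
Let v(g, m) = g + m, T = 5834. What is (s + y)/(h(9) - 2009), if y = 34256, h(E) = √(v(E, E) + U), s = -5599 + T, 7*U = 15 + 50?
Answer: -485046933/28252376 - 34491*√1337/28252376 ≈ -17.213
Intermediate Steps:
U = 65/7 (U = (15 + 50)/7 = (⅐)*65 = 65/7 ≈ 9.2857)
s = 235 (s = -5599 + 5834 = 235)
h(E) = √(65/7 + 2*E) (h(E) = √((E + E) + 65/7) = √(2*E + 65/7) = √(65/7 + 2*E))
(s + y)/(h(9) - 2009) = (235 + 34256)/(√(455 + 98*9)/7 - 2009) = 34491/(√(455 + 882)/7 - 2009) = 34491/(√1337/7 - 2009) = 34491/(-2009 + √1337/7)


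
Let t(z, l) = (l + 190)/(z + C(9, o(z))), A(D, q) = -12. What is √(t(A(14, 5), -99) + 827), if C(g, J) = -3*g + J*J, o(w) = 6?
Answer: √7170/3 ≈ 28.225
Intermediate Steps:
C(g, J) = J² - 3*g (C(g, J) = -3*g + J² = J² - 3*g)
t(z, l) = (190 + l)/(9 + z) (t(z, l) = (l + 190)/(z + (6² - 3*9)) = (190 + l)/(z + (36 - 27)) = (190 + l)/(z + 9) = (190 + l)/(9 + z))
√(t(A(14, 5), -99) + 827) = √((190 - 99)/(9 - 12) + 827) = √(91/(-3) + 827) = √(-⅓*91 + 827) = √(-91/3 + 827) = √(2390/3) = √7170/3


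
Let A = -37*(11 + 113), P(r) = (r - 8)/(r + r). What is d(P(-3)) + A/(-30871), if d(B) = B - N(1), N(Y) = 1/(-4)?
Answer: 826831/370452 ≈ 2.2320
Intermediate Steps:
P(r) = (-8 + r)/(2*r) (P(r) = (-8 + r)/((2*r)) = (-8 + r)*(1/(2*r)) = (-8 + r)/(2*r))
N(Y) = -1/4
A = -4588 (A = -37*124 = -4588)
d(B) = 1/4 + B (d(B) = B - 1*(-1/4) = B + 1/4 = 1/4 + B)
d(P(-3)) + A/(-30871) = (1/4 + (1/2)*(-8 - 3)/(-3)) - 4588/(-30871) = (1/4 + (1/2)*(-1/3)*(-11)) - 4588*(-1/30871) = (1/4 + 11/6) + 4588/30871 = 25/12 + 4588/30871 = 826831/370452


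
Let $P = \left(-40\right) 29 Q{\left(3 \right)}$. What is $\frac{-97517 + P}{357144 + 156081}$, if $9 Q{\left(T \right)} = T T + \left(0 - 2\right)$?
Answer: $- \frac{885773}{4619025} \approx -0.19177$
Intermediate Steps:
$Q{\left(T \right)} = - \frac{2}{9} + \frac{T^{2}}{9}$ ($Q{\left(T \right)} = \frac{T T + \left(0 - 2\right)}{9} = \frac{T^{2} - 2}{9} = \frac{-2 + T^{2}}{9} = - \frac{2}{9} + \frac{T^{2}}{9}$)
$P = - \frac{8120}{9}$ ($P = \left(-40\right) 29 \left(- \frac{2}{9} + \frac{3^{2}}{9}\right) = - 1160 \left(- \frac{2}{9} + \frac{1}{9} \cdot 9\right) = - 1160 \left(- \frac{2}{9} + 1\right) = \left(-1160\right) \frac{7}{9} = - \frac{8120}{9} \approx -902.22$)
$\frac{-97517 + P}{357144 + 156081} = \frac{-97517 - \frac{8120}{9}}{357144 + 156081} = - \frac{885773}{9 \cdot 513225} = \left(- \frac{885773}{9}\right) \frac{1}{513225} = - \frac{885773}{4619025}$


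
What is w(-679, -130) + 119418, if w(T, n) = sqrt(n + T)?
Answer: 119418 + I*sqrt(809) ≈ 1.1942e+5 + 28.443*I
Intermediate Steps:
w(T, n) = sqrt(T + n)
w(-679, -130) + 119418 = sqrt(-679 - 130) + 119418 = sqrt(-809) + 119418 = I*sqrt(809) + 119418 = 119418 + I*sqrt(809)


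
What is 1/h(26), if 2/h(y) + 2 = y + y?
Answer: 25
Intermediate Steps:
h(y) = 2/(-2 + 2*y) (h(y) = 2/(-2 + (y + y)) = 2/(-2 + 2*y))
1/h(26) = 1/(1/(-1 + 26)) = 1/(1/25) = 25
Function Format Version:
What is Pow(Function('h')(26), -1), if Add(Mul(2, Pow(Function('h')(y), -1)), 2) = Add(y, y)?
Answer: 25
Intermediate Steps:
Function('h')(y) = Mul(2, Pow(Add(-2, Mul(2, y)), -1)) (Function('h')(y) = Mul(2, Pow(Add(-2, Add(y, y)), -1)) = Mul(2, Pow(Add(-2, Mul(2, y)), -1)))
Pow(Function('h')(26), -1) = Pow(Pow(Add(-1, 26), -1), -1) = Pow(Pow(25, -1), -1) = Pow(Rational(1, 25), -1) = 25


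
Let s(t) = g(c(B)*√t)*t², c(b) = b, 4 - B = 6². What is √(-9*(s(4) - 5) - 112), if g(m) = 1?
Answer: I*√211 ≈ 14.526*I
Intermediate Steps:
B = -32 (B = 4 - 1*6² = 4 - 1*36 = 4 - 36 = -32)
s(t) = t² (s(t) = 1*t² = t²)
√(-9*(s(4) - 5) - 112) = √(-9*(4² - 5) - 112) = √(-9*(16 - 5) - 112) = √(-9*11 - 112) = √(-99 - 112) = √(-211) = I*√211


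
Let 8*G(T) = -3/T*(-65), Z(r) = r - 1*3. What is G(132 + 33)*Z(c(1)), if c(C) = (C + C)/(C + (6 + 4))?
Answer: -403/968 ≈ -0.41632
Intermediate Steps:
c(C) = 2*C/(10 + C) (c(C) = (2*C)/(C + 10) = (2*C)/(10 + C) = 2*C/(10 + C))
Z(r) = -3 + r (Z(r) = r - 3 = -3 + r)
G(T) = 195/(8*T) (G(T) = (-3/T*(-65))/8 = (195/T)/8 = 195/(8*T))
G(132 + 33)*Z(c(1)) = (195/(8*(132 + 33)))*(-3 + 2*1/(10 + 1)) = ((195/8)/165)*(-3 + 2*1/11) = ((195/8)*(1/165))*(-3 + 2*1*(1/11)) = 13*(-3 + 2/11)/88 = (13/88)*(-31/11) = -403/968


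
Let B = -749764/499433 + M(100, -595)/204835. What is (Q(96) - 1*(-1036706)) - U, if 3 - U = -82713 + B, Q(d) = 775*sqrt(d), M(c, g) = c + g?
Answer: 19518863844551235/20460271711 + 3100*sqrt(6) ≈ 9.6158e+5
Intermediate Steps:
B = -30765025655/20460271711 (B = -749764/499433 + (100 - 595)/204835 = -749764*1/499433 - 495*1/204835 = -749764/499433 - 99/40967 = -30765025655/20460271711 ≈ -1.5036)
U = 1692422599872731/20460271711 (U = 3 - (-82713 - 30765025655/20460271711) = 3 - 1*(-1692361219057598/20460271711) = 3 + 1692361219057598/20460271711 = 1692422599872731/20460271711 ≈ 82718.)
(Q(96) - 1*(-1036706)) - U = (775*sqrt(96) - 1*(-1036706)) - 1*1692422599872731/20460271711 = (775*(4*sqrt(6)) + 1036706) - 1692422599872731/20460271711 = (3100*sqrt(6) + 1036706) - 1692422599872731/20460271711 = (1036706 + 3100*sqrt(6)) - 1692422599872731/20460271711 = 19518863844551235/20460271711 + 3100*sqrt(6)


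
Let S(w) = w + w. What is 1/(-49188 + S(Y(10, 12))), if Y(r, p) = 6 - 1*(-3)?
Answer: -1/49170 ≈ -2.0338e-5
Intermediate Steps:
Y(r, p) = 9 (Y(r, p) = 6 + 3 = 9)
S(w) = 2*w
1/(-49188 + S(Y(10, 12))) = 1/(-49188 + 2*9) = 1/(-49188 + 18) = 1/(-49170) = -1/49170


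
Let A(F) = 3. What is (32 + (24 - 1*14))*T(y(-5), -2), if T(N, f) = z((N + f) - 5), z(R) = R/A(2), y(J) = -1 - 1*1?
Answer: -126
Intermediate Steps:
y(J) = -2 (y(J) = -1 - 1 = -2)
z(R) = R/3
T(N, f) = -5/3 + N/3 + f/3 (T(N, f) = ((N + f) - 5)/3 = (-5 + N + f)/3 = -5/3 + N/3 + f/3)
(32 + (24 - 1*14))*T(y(-5), -2) = (32 + (24 - 1*14))*(-5/3 + (1/3)*(-2) + (1/3)*(-2)) = (32 + (24 - 14))*(-5/3 - 2/3 - 2/3) = (32 + 10)*(-3) = 42*(-3) = -126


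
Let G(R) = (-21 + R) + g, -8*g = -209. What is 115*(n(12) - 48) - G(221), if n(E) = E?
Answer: -34929/8 ≈ -4366.1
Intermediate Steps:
g = 209/8 (g = -⅛*(-209) = 209/8 ≈ 26.125)
G(R) = 41/8 + R (G(R) = (-21 + R) + 209/8 = 41/8 + R)
115*(n(12) - 48) - G(221) = 115*(12 - 48) - (41/8 + 221) = 115*(-36) - 1*1809/8 = -4140 - 1809/8 = -34929/8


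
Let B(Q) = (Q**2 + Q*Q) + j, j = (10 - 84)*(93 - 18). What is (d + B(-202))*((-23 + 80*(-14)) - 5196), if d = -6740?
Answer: -439406802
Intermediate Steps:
j = -5550 (j = -74*75 = -5550)
B(Q) = -5550 + 2*Q**2 (B(Q) = (Q**2 + Q*Q) - 5550 = (Q**2 + Q**2) - 5550 = 2*Q**2 - 5550 = -5550 + 2*Q**2)
(d + B(-202))*((-23 + 80*(-14)) - 5196) = (-6740 + (-5550 + 2*(-202)**2))*((-23 + 80*(-14)) - 5196) = (-6740 + (-5550 + 2*40804))*((-23 - 1120) - 5196) = (-6740 + (-5550 + 81608))*(-1143 - 5196) = (-6740 + 76058)*(-6339) = 69318*(-6339) = -439406802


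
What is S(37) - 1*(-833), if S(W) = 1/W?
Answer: 30822/37 ≈ 833.03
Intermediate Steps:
S(37) - 1*(-833) = 1/37 - 1*(-833) = 1/37 + 833 = 30822/37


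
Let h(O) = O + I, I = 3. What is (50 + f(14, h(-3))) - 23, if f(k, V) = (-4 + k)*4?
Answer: 67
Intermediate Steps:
h(O) = 3 + O (h(O) = O + 3 = 3 + O)
f(k, V) = -16 + 4*k
(50 + f(14, h(-3))) - 23 = (50 + (-16 + 4*14)) - 23 = (50 + (-16 + 56)) - 23 = (50 + 40) - 23 = 90 - 23 = 67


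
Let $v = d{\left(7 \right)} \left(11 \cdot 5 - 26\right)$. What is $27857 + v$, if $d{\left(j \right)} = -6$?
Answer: $27683$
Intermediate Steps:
$v = -174$ ($v = - 6 \left(11 \cdot 5 - 26\right) = - 6 \left(55 - 26\right) = \left(-6\right) 29 = -174$)
$27857 + v = 27857 - 174 = 27683$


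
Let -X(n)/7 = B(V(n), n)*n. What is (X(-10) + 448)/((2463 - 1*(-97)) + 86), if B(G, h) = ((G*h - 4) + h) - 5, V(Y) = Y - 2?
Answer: 179/63 ≈ 2.8413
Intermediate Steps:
V(Y) = -2 + Y
B(G, h) = -9 + h + G*h (B(G, h) = ((-4 + G*h) + h) - 5 = (-4 + h + G*h) - 5 = -9 + h + G*h)
X(n) = -7*n*(-9 + n + n*(-2 + n)) (X(n) = -7*(-9 + n + (-2 + n)*n)*n = -7*(-9 + n + n*(-2 + n))*n = -7*n*(-9 + n + n*(-2 + n)))
(X(-10) + 448)/((2463 - 1*(-97)) + 86) = (7*(-10)*(9 - 10 - 1*(-10)²) + 448)/((2463 - 1*(-97)) + 86) = (7*(-10)*(9 - 10 - 1*100) + 448)/((2463 + 97) + 86) = (7*(-10)*(9 - 10 - 100) + 448)/(2560 + 86) = (7*(-10)*(-101) + 448)/2646 = (7070 + 448)*(1/2646) = 7518*(1/2646) = 179/63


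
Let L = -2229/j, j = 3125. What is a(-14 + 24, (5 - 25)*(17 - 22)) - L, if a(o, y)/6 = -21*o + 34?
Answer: -3297771/3125 ≈ -1055.3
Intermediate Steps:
a(o, y) = 204 - 126*o (a(o, y) = 6*(-21*o + 34) = 6*(34 - 21*o) = 204 - 126*o)
L = -2229/3125 ≈ -0.71328
a(-14 + 24, (5 - 25)*(17 - 22)) - L = (204 - 126*(-14 + 24)) - 1*(-2229/3125) = (204 - 126*10) + 2229/3125 = (204 - 1260) + 2229/3125 = -1056 + 2229/3125 = -3297771/3125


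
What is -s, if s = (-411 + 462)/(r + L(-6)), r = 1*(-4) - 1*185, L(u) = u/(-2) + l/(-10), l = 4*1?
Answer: 255/932 ≈ 0.27361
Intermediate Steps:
l = 4
L(u) = -2/5 - u/2 (L(u) = u/(-2) + 4/(-10) = u*(-1/2) + 4*(-1/10) = -u/2 - 2/5 = -2/5 - u/2)
r = -189 (r = -4 - 185 = -189)
s = -255/932 (s = (-411 + 462)/(-189 + (-2/5 - 1/2*(-6))) = 51/(-189 + (-2/5 + 3)) = 51/(-189 + 13/5) = 51/(-932/5) = 51*(-5/932) = -255/932 ≈ -0.27361)
-s = -1*(-255/932) = 255/932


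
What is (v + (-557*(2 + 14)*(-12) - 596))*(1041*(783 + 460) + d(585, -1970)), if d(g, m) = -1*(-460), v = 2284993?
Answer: 3095406791243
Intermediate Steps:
d(g, m) = 460
(v + (-557*(2 + 14)*(-12) - 596))*(1041*(783 + 460) + d(585, -1970)) = (2284993 + (-557*(2 + 14)*(-12) - 596))*(1041*(783 + 460) + 460) = (2284993 + (-8912*(-12) - 596))*(1041*1243 + 460) = (2284993 + (-557*(-192) - 596))*(1293963 + 460) = (2284993 + (106944 - 596))*1294423 = (2284993 + 106348)*1294423 = 2391341*1294423 = 3095406791243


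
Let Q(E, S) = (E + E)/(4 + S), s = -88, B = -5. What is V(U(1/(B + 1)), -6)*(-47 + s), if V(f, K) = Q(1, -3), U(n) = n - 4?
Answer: -270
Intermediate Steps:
U(n) = -4 + n
Q(E, S) = 2*E/(4 + S) (Q(E, S) = (2*E)/(4 + S) = 2*E/(4 + S))
V(f, K) = 2 (V(f, K) = 2*1/(4 - 3) = 2*1/1 = 2*1*1 = 2)
V(U(1/(B + 1)), -6)*(-47 + s) = 2*(-47 - 88) = 2*(-135) = -270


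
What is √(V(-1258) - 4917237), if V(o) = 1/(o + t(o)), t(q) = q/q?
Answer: I*√7769475405870/1257 ≈ 2217.5*I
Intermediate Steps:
t(q) = 1
V(o) = 1/(1 + o) (V(o) = 1/(o + 1) = 1/(1 + o))
√(V(-1258) - 4917237) = √(1/(1 - 1258) - 4917237) = √(1/(-1257) - 4917237) = √(-1/1257 - 4917237) = √(-6180966910/1257) = I*√7769475405870/1257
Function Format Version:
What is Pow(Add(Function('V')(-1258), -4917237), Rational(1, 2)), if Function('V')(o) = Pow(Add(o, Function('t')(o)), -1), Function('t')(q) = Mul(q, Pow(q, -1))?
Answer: Mul(Rational(1, 1257), I, Pow(7769475405870, Rational(1, 2))) ≈ Mul(2217.5, I)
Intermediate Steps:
Function('t')(q) = 1
Function('V')(o) = Pow(Add(1, o), -1) (Function('V')(o) = Pow(Add(o, 1), -1) = Pow(Add(1, o), -1))
Pow(Add(Function('V')(-1258), -4917237), Rational(1, 2)) = Pow(Add(Pow(Add(1, -1258), -1), -4917237), Rational(1, 2)) = Pow(Add(Pow(-1257, -1), -4917237), Rational(1, 2)) = Pow(Add(Rational(-1, 1257), -4917237), Rational(1, 2)) = Pow(Rational(-6180966910, 1257), Rational(1, 2)) = Mul(Rational(1, 1257), I, Pow(7769475405870, Rational(1, 2)))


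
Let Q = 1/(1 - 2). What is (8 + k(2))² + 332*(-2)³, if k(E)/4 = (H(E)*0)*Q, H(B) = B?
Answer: -2592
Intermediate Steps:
Q = -1 (Q = 1/(-1) = -1)
k(E) = 0 (k(E) = 4*((E*0)*(-1)) = 4*(0*(-1)) = 4*0 = 0)
(8 + k(2))² + 332*(-2)³ = (8 + 0)² + 332*(-2)³ = 8² + 332*(-8) = 64 - 2656 = -2592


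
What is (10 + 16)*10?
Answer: 260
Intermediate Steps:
(10 + 16)*10 = 26*10 = 260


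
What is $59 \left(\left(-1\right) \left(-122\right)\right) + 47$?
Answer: $7245$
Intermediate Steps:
$59 \left(\left(-1\right) \left(-122\right)\right) + 47 = 59 \cdot 122 + 47 = 7198 + 47 = 7245$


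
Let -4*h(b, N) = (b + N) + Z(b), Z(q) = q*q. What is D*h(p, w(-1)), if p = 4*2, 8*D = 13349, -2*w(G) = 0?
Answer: -120141/4 ≈ -30035.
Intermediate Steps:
Z(q) = q**2
w(G) = 0 (w(G) = -1/2*0 = 0)
D = 13349/8 (D = (1/8)*13349 = 13349/8 ≈ 1668.6)
p = 8
h(b, N) = -N/4 - b/4 - b**2/4 (h(b, N) = -((b + N) + b**2)/4 = -((N + b) + b**2)/4 = -(N + b + b**2)/4 = -N/4 - b/4 - b**2/4)
D*h(p, w(-1)) = 13349*(-1/4*0 - 1/4*8 - 1/4*8**2)/8 = 13349*(0 - 2 - 1/4*64)/8 = 13349*(0 - 2 - 16)/8 = (13349/8)*(-18) = -120141/4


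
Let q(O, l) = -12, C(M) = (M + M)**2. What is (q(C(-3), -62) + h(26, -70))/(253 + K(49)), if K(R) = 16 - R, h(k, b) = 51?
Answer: 39/220 ≈ 0.17727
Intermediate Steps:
C(M) = 4*M**2 (C(M) = (2*M)**2 = 4*M**2)
(q(C(-3), -62) + h(26, -70))/(253 + K(49)) = (-12 + 51)/(253 + (16 - 1*49)) = 39/(253 + (16 - 49)) = 39/(253 - 33) = 39/220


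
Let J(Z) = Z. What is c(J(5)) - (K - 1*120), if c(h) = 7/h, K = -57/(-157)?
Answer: 95014/785 ≈ 121.04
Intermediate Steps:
K = 57/157 (K = -57*(-1/157) = 57/157 ≈ 0.36306)
c(J(5)) - (K - 1*120) = 7/5 - (57/157 - 1*120) = 7*(⅕) - (57/157 - 120) = 7/5 - 1*(-18783/157) = 7/5 + 18783/157 = 95014/785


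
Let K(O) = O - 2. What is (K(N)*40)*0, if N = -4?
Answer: 0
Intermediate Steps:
K(O) = -2 + O
(K(N)*40)*0 = ((-2 - 4)*40)*0 = -6*40*0 = -240*0 = 0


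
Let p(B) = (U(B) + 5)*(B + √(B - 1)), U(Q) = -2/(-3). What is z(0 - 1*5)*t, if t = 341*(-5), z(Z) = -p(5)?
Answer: 202895/3 ≈ 67632.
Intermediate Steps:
U(Q) = ⅔ (U(Q) = -2*(-⅓) = ⅔)
p(B) = 17*B/3 + 17*√(-1 + B)/3 (p(B) = (⅔ + 5)*(B + √(B - 1)) = 17*(B + √(-1 + B))/3 = 17*B/3 + 17*√(-1 + B)/3)
z(Z) = -119/3 (z(Z) = -((17/3)*5 + 17*√(-1 + 5)/3) = -(85/3 + 17*√4/3) = -(85/3 + (17/3)*2) = -(85/3 + 34/3) = -1*119/3 = -119/3)
t = -1705
z(0 - 1*5)*t = -119/3*(-1705) = 202895/3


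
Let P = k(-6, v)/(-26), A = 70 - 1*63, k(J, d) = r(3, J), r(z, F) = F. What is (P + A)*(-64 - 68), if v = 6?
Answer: -12408/13 ≈ -954.46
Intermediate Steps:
k(J, d) = J
A = 7 (A = 70 - 63 = 7)
P = 3/13 (P = -6/(-26) = -6*(-1/26) = 3/13 ≈ 0.23077)
(P + A)*(-64 - 68) = (3/13 + 7)*(-64 - 68) = (94/13)*(-132) = -12408/13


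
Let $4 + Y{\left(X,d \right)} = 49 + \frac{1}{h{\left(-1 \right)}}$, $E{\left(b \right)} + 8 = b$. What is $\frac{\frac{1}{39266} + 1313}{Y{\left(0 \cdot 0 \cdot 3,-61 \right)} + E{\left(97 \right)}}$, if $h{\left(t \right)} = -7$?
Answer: $\frac{360893813}{36792242} \approx 9.809$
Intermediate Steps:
$E{\left(b \right)} = -8 + b$
$Y{\left(X,d \right)} = \frac{314}{7}$ ($Y{\left(X,d \right)} = -4 + \left(49 + \frac{1}{-7}\right) = -4 + \left(49 - \frac{1}{7}\right) = -4 + \frac{342}{7} = \frac{314}{7}$)
$\frac{\frac{1}{39266} + 1313}{Y{\left(0 \cdot 0 \cdot 3,-61 \right)} + E{\left(97 \right)}} = \frac{\frac{1}{39266} + 1313}{\frac{314}{7} + \left(-8 + 97\right)} = \frac{\frac{1}{39266} + 1313}{\frac{314}{7} + 89} = \frac{51556259}{39266 \cdot \frac{937}{7}} = \frac{51556259}{39266} \cdot \frac{7}{937} = \frac{360893813}{36792242}$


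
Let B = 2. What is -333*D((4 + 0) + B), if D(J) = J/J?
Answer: -333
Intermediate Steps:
D(J) = 1
-333*D((4 + 0) + B) = -333*1 = -333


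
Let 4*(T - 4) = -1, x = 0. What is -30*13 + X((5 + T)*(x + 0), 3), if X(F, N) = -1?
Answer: -391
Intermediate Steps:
T = 15/4 (T = 4 + (¼)*(-1) = 4 - ¼ = 15/4 ≈ 3.7500)
-30*13 + X((5 + T)*(x + 0), 3) = -30*13 - 1 = -390 - 1 = -391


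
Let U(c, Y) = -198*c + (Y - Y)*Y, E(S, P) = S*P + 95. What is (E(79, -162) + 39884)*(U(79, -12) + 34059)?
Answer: 500592477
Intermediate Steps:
E(S, P) = 95 + P*S (E(S, P) = P*S + 95 = 95 + P*S)
U(c, Y) = -198*c (U(c, Y) = -198*c + 0*Y = -198*c + 0 = -198*c)
(E(79, -162) + 39884)*(U(79, -12) + 34059) = ((95 - 162*79) + 39884)*(-198*79 + 34059) = ((95 - 12798) + 39884)*(-15642 + 34059) = (-12703 + 39884)*18417 = 27181*18417 = 500592477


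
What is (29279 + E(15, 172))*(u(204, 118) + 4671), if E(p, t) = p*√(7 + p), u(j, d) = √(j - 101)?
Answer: (4671 + √103)*(29279 + 15*√22) ≈ 1.3739e+8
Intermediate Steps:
u(j, d) = √(-101 + j)
(29279 + E(15, 172))*(u(204, 118) + 4671) = (29279 + 15*√(7 + 15))*(√(-101 + 204) + 4671) = (29279 + 15*√22)*(√103 + 4671) = (29279 + 15*√22)*(4671 + √103) = (4671 + √103)*(29279 + 15*√22)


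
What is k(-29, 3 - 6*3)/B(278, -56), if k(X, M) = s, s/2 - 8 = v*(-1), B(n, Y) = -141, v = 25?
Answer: 34/141 ≈ 0.24113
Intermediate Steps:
s = -34 (s = 16 + 2*(25*(-1)) = 16 + 2*(-25) = 16 - 50 = -34)
k(X, M) = -34
k(-29, 3 - 6*3)/B(278, -56) = -34/(-141) = -34*(-1/141) = 34/141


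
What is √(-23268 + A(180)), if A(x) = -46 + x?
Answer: I*√23134 ≈ 152.1*I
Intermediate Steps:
√(-23268 + A(180)) = √(-23268 + (-46 + 180)) = √(-23268 + 134) = √(-23134) = I*√23134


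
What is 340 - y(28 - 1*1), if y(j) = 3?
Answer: 337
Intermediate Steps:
340 - y(28 - 1*1) = 340 - 1*3 = 340 - 3 = 337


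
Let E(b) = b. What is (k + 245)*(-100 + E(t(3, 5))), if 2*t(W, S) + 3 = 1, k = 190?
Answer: -43935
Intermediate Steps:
t(W, S) = -1 (t(W, S) = -3/2 + (1/2)*1 = -3/2 + 1/2 = -1)
(k + 245)*(-100 + E(t(3, 5))) = (190 + 245)*(-100 - 1) = 435*(-101) = -43935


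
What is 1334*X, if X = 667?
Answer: 889778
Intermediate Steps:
1334*X = 1334*667 = 889778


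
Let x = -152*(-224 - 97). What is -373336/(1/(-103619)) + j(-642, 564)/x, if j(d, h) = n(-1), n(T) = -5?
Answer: 1887504027995323/48792 ≈ 3.8685e+10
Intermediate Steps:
x = 48792 (x = -152*(-321) = 48792)
j(d, h) = -5
-373336/(1/(-103619)) + j(-642, 564)/x = -373336/(1/(-103619)) - 5/48792 = -373336/(-1/103619) - 5*1/48792 = -373336*(-103619) - 5/48792 = 38684702984 - 5/48792 = 1887504027995323/48792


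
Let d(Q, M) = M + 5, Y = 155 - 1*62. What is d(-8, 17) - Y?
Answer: -71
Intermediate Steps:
Y = 93 (Y = 155 - 62 = 93)
d(Q, M) = 5 + M
d(-8, 17) - Y = (5 + 17) - 1*93 = 22 - 93 = -71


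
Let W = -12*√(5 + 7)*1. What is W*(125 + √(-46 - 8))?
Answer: -3000*√3 - 216*I*√2 ≈ -5196.2 - 305.47*I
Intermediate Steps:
W = -24*√3 (W = -24*√3*1 = -24*√3 ≈ -41.569)
W*(125 + √(-46 - 8)) = (-24*√3)*(125 + √(-46 - 8)) = (-24*√3)*(125 + √(-54)) = (-24*√3)*(125 + 3*I*√6) = -24*√3*(125 + 3*I*√6)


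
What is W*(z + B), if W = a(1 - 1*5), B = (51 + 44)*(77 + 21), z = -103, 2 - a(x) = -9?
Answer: 101277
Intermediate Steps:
a(x) = 11 (a(x) = 2 - 1*(-9) = 2 + 9 = 11)
B = 9310 (B = 95*98 = 9310)
W = 11
W*(z + B) = 11*(-103 + 9310) = 11*9207 = 101277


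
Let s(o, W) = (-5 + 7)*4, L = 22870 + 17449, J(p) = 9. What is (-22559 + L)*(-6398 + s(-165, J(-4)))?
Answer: -113486400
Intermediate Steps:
L = 40319
s(o, W) = 8 (s(o, W) = 2*4 = 8)
(-22559 + L)*(-6398 + s(-165, J(-4))) = (-22559 + 40319)*(-6398 + 8) = 17760*(-6390) = -113486400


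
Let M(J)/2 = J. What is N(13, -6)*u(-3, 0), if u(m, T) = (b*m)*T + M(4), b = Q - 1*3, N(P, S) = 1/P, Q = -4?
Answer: 8/13 ≈ 0.61539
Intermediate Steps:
M(J) = 2*J
b = -7 (b = -4 - 1*3 = -4 - 3 = -7)
u(m, T) = 8 - 7*T*m (u(m, T) = (-7*m)*T + 2*4 = -7*T*m + 8 = 8 - 7*T*m)
N(13, -6)*u(-3, 0) = (8 - 7*0*(-3))/13 = (8 + 0)/13 = (1/13)*8 = 8/13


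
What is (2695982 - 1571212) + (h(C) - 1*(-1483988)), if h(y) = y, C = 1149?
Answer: 2609907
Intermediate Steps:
(2695982 - 1571212) + (h(C) - 1*(-1483988)) = (2695982 - 1571212) + (1149 - 1*(-1483988)) = 1124770 + (1149 + 1483988) = 1124770 + 1485137 = 2609907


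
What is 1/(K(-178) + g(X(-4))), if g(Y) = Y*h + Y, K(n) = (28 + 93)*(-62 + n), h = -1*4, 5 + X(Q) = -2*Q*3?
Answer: -1/29097 ≈ -3.4368e-5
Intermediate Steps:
X(Q) = -5 - 6*Q (X(Q) = -5 - 2*Q*3 = -5 - 6*Q)
h = -4
K(n) = -7502 + 121*n (K(n) = 121*(-62 + n) = -7502 + 121*n)
g(Y) = -3*Y (g(Y) = Y*(-4) + Y = -4*Y + Y = -3*Y)
1/(K(-178) + g(X(-4))) = 1/((-7502 + 121*(-178)) - 3*(-5 - 6*(-4))) = 1/((-7502 - 21538) - 3*(-5 + 24)) = 1/(-29040 - 3*19) = 1/(-29040 - 57) = 1/(-29097) = -1/29097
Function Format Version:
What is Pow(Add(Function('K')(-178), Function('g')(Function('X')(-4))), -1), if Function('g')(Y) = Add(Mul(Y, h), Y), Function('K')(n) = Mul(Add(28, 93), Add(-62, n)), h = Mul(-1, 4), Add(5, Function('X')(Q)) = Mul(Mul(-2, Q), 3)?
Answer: Rational(-1, 29097) ≈ -3.4368e-5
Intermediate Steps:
Function('X')(Q) = Add(-5, Mul(-6, Q)) (Function('X')(Q) = Add(-5, Mul(Mul(-2, Q), 3)) = Add(-5, Mul(-6, Q)))
h = -4
Function('K')(n) = Add(-7502, Mul(121, n)) (Function('K')(n) = Mul(121, Add(-62, n)) = Add(-7502, Mul(121, n)))
Function('g')(Y) = Mul(-3, Y) (Function('g')(Y) = Add(Mul(Y, -4), Y) = Add(Mul(-4, Y), Y) = Mul(-3, Y))
Pow(Add(Function('K')(-178), Function('g')(Function('X')(-4))), -1) = Pow(Add(Add(-7502, Mul(121, -178)), Mul(-3, Add(-5, Mul(-6, -4)))), -1) = Pow(Add(Add(-7502, -21538), Mul(-3, Add(-5, 24))), -1) = Pow(Add(-29040, Mul(-3, 19)), -1) = Pow(Add(-29040, -57), -1) = Pow(-29097, -1) = Rational(-1, 29097)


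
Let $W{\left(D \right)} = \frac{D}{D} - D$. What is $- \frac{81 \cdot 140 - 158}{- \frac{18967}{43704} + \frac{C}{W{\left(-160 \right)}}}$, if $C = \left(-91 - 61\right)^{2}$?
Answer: $- \frac{78680398608}{1006683529} \approx -78.158$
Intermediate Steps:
$C = 23104$ ($C = \left(-152\right)^{2} = 23104$)
$W{\left(D \right)} = 1 - D$
$- \frac{81 \cdot 140 - 158}{- \frac{18967}{43704} + \frac{C}{W{\left(-160 \right)}}} = - \frac{81 \cdot 140 - 158}{- \frac{18967}{43704} + \frac{23104}{1 - -160}} = - \frac{11340 - 158}{\left(-18967\right) \frac{1}{43704} + \frac{23104}{1 + 160}} = - \frac{11182}{- \frac{18967}{43704} + \frac{23104}{161}} = - \frac{11182}{\frac{1006683529}{7036344}} = - \frac{11182 \cdot 7036344}{1006683529} = \left(-1\right) \frac{78680398608}{1006683529} = - \frac{78680398608}{1006683529}$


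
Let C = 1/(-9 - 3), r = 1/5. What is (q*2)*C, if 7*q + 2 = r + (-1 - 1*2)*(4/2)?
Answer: 13/70 ≈ 0.18571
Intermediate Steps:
r = ⅕ ≈ 0.20000
C = -1/12 (C = 1/(-12) = -1/12 ≈ -0.083333)
q = -39/35 (q = -2/7 + (⅕ + (-1 - 1*2)*(4/2))/7 = -2/7 + (⅕ + (-1 - 2)*(4*(½)))/7 = -2/7 + (⅕ - 3*2)/7 = -2/7 + (⅕ - 6)/7 = -2/7 + (⅐)*(-29/5) = -2/7 - 29/35 = -39/35 ≈ -1.1143)
(q*2)*C = -39/35*2*(-1/12) = -78/35*(-1/12) = 13/70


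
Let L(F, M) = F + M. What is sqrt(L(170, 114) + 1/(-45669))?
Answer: sqrt(592326701655)/45669 ≈ 16.852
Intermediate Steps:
sqrt(L(170, 114) + 1/(-45669)) = sqrt((170 + 114) + 1/(-45669)) = sqrt(284 - 1/45669) = sqrt(12969995/45669) = sqrt(592326701655)/45669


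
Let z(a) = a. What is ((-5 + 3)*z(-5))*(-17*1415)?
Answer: -240550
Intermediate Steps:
((-5 + 3)*z(-5))*(-17*1415) = ((-5 + 3)*(-5))*(-17*1415) = -2*(-5)*(-24055) = 10*(-24055) = -240550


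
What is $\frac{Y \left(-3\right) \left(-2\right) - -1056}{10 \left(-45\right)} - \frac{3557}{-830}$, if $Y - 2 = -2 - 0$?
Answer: $\frac{24139}{12450} \approx 1.9389$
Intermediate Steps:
$Y = 0$ ($Y = 2 - 2 = 0$)
$\frac{Y \left(-3\right) \left(-2\right) - -1056}{10 \left(-45\right)} - \frac{3557}{-830} = \frac{0 \left(-3\right) \left(-2\right) - -1056}{10 \left(-45\right)} - \frac{3557}{-830} = \frac{0 \left(-2\right) + 1056}{-450} - - \frac{3557}{830} = \left(0 + 1056\right) \left(- \frac{1}{450}\right) + \frac{3557}{830} = 1056 \left(- \frac{1}{450}\right) + \frac{3557}{830} = - \frac{176}{75} + \frac{3557}{830} = \frac{24139}{12450}$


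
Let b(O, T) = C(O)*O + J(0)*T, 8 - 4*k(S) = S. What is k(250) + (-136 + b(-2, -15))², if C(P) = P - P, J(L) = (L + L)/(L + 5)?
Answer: 36871/2 ≈ 18436.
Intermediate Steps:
J(L) = 2*L/(5 + L) (J(L) = (2*L)/(5 + L) = 2*L/(5 + L))
C(P) = 0
k(S) = 2 - S/4
b(O, T) = 0 (b(O, T) = 0*O + (2*0/(5 + 0))*T = 0 + (2*0/5)*T = 0 + (2*0*(⅕))*T = 0 + 0*T = 0 + 0 = 0)
k(250) + (-136 + b(-2, -15))² = (2 - ¼*250) + (-136 + 0)² = (2 - 125/2) + (-136)² = -121/2 + 18496 = 36871/2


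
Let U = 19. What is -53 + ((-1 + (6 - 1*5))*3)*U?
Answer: -53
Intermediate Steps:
-53 + ((-1 + (6 - 1*5))*3)*U = -53 + ((-1 + (6 - 1*5))*3)*19 = -53 + ((-1 + (6 - 5))*3)*19 = -53 + ((-1 + 1)*3)*19 = -53 + (0*3)*19 = -53 + 0*19 = -53 + 0 = -53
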